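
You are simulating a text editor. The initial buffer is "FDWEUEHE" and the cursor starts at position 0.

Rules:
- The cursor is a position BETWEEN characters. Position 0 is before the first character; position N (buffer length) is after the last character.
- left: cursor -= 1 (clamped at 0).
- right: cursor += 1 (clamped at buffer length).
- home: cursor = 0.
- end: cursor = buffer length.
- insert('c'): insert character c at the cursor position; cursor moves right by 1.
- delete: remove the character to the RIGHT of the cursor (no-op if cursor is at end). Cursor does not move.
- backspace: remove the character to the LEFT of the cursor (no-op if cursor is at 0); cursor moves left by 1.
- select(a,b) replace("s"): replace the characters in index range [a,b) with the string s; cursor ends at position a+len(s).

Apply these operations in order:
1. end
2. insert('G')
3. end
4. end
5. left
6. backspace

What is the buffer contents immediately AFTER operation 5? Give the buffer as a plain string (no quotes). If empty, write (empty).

Answer: FDWEUEHEG

Derivation:
After op 1 (end): buf='FDWEUEHE' cursor=8
After op 2 (insert('G')): buf='FDWEUEHEG' cursor=9
After op 3 (end): buf='FDWEUEHEG' cursor=9
After op 4 (end): buf='FDWEUEHEG' cursor=9
After op 5 (left): buf='FDWEUEHEG' cursor=8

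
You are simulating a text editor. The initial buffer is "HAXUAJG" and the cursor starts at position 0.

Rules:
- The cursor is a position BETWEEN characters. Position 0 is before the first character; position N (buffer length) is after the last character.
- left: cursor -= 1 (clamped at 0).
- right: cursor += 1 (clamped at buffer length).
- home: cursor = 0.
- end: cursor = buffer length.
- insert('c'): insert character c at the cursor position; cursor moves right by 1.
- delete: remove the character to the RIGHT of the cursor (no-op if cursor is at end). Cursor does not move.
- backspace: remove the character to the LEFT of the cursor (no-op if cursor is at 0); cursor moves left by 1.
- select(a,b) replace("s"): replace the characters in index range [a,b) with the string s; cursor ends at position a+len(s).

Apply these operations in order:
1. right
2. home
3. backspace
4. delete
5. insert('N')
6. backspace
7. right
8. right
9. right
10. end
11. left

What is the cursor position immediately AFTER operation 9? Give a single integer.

Answer: 3

Derivation:
After op 1 (right): buf='HAXUAJG' cursor=1
After op 2 (home): buf='HAXUAJG' cursor=0
After op 3 (backspace): buf='HAXUAJG' cursor=0
After op 4 (delete): buf='AXUAJG' cursor=0
After op 5 (insert('N')): buf='NAXUAJG' cursor=1
After op 6 (backspace): buf='AXUAJG' cursor=0
After op 7 (right): buf='AXUAJG' cursor=1
After op 8 (right): buf='AXUAJG' cursor=2
After op 9 (right): buf='AXUAJG' cursor=3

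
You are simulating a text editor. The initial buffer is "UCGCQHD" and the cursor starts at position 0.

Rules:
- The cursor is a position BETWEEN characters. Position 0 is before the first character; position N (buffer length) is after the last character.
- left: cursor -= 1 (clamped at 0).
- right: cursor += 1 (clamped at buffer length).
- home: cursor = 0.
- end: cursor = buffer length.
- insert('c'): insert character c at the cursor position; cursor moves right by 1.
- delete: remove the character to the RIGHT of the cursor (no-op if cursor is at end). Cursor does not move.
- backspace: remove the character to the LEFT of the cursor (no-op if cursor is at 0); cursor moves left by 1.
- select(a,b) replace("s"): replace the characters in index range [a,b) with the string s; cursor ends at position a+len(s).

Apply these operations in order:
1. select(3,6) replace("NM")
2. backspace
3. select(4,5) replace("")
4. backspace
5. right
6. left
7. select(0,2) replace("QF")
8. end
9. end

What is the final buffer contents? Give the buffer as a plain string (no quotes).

After op 1 (select(3,6) replace("NM")): buf='UCGNMD' cursor=5
After op 2 (backspace): buf='UCGND' cursor=4
After op 3 (select(4,5) replace("")): buf='UCGN' cursor=4
After op 4 (backspace): buf='UCG' cursor=3
After op 5 (right): buf='UCG' cursor=3
After op 6 (left): buf='UCG' cursor=2
After op 7 (select(0,2) replace("QF")): buf='QFG' cursor=2
After op 8 (end): buf='QFG' cursor=3
After op 9 (end): buf='QFG' cursor=3

Answer: QFG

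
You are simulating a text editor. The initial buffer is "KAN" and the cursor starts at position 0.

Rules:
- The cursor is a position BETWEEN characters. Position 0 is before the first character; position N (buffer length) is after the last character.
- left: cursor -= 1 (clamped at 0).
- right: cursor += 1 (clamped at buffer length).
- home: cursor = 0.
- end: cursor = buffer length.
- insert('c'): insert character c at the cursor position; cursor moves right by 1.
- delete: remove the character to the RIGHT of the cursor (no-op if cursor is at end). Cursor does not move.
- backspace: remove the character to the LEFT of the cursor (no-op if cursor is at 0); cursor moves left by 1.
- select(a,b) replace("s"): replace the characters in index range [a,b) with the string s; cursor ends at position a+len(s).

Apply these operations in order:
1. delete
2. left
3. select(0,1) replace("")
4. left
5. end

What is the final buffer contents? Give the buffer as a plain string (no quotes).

Answer: N

Derivation:
After op 1 (delete): buf='AN' cursor=0
After op 2 (left): buf='AN' cursor=0
After op 3 (select(0,1) replace("")): buf='N' cursor=0
After op 4 (left): buf='N' cursor=0
After op 5 (end): buf='N' cursor=1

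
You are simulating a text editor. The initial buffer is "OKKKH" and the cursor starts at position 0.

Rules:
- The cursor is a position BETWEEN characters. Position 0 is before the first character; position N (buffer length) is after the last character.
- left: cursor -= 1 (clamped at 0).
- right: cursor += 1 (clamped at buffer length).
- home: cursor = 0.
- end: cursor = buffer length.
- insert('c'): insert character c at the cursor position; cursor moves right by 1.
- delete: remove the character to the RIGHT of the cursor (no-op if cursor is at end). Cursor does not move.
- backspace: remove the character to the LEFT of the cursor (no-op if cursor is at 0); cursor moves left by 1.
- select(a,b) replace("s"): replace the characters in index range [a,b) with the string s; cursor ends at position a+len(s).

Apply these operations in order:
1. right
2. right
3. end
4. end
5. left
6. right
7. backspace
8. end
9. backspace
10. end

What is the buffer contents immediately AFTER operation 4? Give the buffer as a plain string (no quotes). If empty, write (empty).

Answer: OKKKH

Derivation:
After op 1 (right): buf='OKKKH' cursor=1
After op 2 (right): buf='OKKKH' cursor=2
After op 3 (end): buf='OKKKH' cursor=5
After op 4 (end): buf='OKKKH' cursor=5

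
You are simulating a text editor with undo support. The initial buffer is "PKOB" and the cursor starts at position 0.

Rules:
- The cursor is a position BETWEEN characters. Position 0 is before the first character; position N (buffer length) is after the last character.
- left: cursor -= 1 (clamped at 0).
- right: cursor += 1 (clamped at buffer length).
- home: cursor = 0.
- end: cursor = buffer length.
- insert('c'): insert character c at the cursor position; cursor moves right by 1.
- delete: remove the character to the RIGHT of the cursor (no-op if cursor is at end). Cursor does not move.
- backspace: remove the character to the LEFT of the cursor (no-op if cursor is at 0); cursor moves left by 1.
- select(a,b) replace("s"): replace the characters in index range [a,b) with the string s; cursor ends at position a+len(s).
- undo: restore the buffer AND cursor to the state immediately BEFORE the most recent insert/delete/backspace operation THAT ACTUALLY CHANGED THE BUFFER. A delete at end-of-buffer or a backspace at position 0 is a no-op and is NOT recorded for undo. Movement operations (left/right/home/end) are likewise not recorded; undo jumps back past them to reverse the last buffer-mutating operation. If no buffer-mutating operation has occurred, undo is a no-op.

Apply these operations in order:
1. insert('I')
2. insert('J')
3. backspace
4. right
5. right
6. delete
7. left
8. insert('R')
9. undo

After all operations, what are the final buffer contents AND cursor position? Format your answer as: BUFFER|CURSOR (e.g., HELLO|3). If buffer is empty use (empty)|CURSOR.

Answer: IPKB|2

Derivation:
After op 1 (insert('I')): buf='IPKOB' cursor=1
After op 2 (insert('J')): buf='IJPKOB' cursor=2
After op 3 (backspace): buf='IPKOB' cursor=1
After op 4 (right): buf='IPKOB' cursor=2
After op 5 (right): buf='IPKOB' cursor=3
After op 6 (delete): buf='IPKB' cursor=3
After op 7 (left): buf='IPKB' cursor=2
After op 8 (insert('R')): buf='IPRKB' cursor=3
After op 9 (undo): buf='IPKB' cursor=2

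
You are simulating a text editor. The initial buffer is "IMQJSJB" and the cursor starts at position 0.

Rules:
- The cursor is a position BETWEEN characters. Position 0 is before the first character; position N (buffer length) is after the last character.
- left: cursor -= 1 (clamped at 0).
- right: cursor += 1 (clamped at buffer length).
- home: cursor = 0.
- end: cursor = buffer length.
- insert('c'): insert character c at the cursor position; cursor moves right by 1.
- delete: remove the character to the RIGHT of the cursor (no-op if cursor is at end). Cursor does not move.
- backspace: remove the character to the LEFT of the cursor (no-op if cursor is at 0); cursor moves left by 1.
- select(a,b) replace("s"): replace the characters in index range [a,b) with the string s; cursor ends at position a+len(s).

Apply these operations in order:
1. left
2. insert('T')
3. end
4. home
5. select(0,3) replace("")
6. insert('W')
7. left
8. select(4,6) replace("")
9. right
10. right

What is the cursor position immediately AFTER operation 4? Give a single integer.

Answer: 0

Derivation:
After op 1 (left): buf='IMQJSJB' cursor=0
After op 2 (insert('T')): buf='TIMQJSJB' cursor=1
After op 3 (end): buf='TIMQJSJB' cursor=8
After op 4 (home): buf='TIMQJSJB' cursor=0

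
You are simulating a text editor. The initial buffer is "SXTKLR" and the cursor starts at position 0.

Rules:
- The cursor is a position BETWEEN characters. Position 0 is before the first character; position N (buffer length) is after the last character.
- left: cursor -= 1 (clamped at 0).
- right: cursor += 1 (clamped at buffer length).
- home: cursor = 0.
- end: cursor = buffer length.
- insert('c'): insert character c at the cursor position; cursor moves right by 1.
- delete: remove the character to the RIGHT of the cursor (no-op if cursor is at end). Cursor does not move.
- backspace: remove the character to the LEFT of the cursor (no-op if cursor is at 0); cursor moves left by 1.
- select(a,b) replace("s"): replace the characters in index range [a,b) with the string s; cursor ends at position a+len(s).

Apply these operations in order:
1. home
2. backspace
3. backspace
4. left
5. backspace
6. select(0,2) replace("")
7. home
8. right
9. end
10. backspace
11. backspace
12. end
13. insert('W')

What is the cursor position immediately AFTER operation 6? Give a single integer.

Answer: 0

Derivation:
After op 1 (home): buf='SXTKLR' cursor=0
After op 2 (backspace): buf='SXTKLR' cursor=0
After op 3 (backspace): buf='SXTKLR' cursor=0
After op 4 (left): buf='SXTKLR' cursor=0
After op 5 (backspace): buf='SXTKLR' cursor=0
After op 6 (select(0,2) replace("")): buf='TKLR' cursor=0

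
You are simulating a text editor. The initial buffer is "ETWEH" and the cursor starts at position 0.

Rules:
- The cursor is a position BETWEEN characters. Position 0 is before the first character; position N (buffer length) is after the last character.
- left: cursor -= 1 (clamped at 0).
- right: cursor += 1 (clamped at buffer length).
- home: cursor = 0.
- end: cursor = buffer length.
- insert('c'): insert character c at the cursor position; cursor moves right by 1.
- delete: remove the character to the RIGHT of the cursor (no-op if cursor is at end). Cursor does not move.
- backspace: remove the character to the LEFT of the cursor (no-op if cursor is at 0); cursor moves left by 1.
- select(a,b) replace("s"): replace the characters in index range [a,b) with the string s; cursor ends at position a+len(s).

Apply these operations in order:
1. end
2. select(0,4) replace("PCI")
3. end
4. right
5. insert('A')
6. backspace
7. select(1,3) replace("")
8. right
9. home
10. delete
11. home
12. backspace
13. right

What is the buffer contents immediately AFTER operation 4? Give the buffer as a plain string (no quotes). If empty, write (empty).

Answer: PCIH

Derivation:
After op 1 (end): buf='ETWEH' cursor=5
After op 2 (select(0,4) replace("PCI")): buf='PCIH' cursor=3
After op 3 (end): buf='PCIH' cursor=4
After op 4 (right): buf='PCIH' cursor=4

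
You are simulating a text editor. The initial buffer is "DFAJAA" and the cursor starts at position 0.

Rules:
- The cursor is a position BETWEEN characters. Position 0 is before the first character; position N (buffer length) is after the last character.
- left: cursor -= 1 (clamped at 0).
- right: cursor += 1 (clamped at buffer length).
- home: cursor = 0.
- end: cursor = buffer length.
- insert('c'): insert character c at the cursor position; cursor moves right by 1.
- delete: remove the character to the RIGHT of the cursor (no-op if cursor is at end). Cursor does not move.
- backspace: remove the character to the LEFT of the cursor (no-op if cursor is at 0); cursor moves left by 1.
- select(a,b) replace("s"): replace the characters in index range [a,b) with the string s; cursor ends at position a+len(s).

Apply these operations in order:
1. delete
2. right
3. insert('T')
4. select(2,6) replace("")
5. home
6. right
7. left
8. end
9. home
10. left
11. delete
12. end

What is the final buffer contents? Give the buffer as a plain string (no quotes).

Answer: T

Derivation:
After op 1 (delete): buf='FAJAA' cursor=0
After op 2 (right): buf='FAJAA' cursor=1
After op 3 (insert('T')): buf='FTAJAA' cursor=2
After op 4 (select(2,6) replace("")): buf='FT' cursor=2
After op 5 (home): buf='FT' cursor=0
After op 6 (right): buf='FT' cursor=1
After op 7 (left): buf='FT' cursor=0
After op 8 (end): buf='FT' cursor=2
After op 9 (home): buf='FT' cursor=0
After op 10 (left): buf='FT' cursor=0
After op 11 (delete): buf='T' cursor=0
After op 12 (end): buf='T' cursor=1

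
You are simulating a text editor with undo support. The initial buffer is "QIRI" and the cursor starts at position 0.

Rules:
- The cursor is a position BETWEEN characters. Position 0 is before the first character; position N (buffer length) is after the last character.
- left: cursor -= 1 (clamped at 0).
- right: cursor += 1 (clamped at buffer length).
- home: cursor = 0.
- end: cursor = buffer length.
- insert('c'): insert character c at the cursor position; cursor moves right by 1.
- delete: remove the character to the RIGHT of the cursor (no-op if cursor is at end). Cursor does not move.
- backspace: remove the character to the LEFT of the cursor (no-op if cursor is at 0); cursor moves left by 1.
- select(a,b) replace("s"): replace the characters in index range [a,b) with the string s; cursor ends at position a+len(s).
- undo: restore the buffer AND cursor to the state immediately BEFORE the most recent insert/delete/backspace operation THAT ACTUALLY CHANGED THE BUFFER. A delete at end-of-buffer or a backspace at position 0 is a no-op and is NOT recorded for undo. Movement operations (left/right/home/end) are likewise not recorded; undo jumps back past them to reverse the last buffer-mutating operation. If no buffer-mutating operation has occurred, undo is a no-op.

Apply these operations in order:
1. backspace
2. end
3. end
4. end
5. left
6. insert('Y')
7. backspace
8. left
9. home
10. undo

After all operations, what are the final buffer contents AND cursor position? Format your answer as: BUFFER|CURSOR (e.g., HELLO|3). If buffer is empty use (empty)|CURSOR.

After op 1 (backspace): buf='QIRI' cursor=0
After op 2 (end): buf='QIRI' cursor=4
After op 3 (end): buf='QIRI' cursor=4
After op 4 (end): buf='QIRI' cursor=4
After op 5 (left): buf='QIRI' cursor=3
After op 6 (insert('Y')): buf='QIRYI' cursor=4
After op 7 (backspace): buf='QIRI' cursor=3
After op 8 (left): buf='QIRI' cursor=2
After op 9 (home): buf='QIRI' cursor=0
After op 10 (undo): buf='QIRYI' cursor=4

Answer: QIRYI|4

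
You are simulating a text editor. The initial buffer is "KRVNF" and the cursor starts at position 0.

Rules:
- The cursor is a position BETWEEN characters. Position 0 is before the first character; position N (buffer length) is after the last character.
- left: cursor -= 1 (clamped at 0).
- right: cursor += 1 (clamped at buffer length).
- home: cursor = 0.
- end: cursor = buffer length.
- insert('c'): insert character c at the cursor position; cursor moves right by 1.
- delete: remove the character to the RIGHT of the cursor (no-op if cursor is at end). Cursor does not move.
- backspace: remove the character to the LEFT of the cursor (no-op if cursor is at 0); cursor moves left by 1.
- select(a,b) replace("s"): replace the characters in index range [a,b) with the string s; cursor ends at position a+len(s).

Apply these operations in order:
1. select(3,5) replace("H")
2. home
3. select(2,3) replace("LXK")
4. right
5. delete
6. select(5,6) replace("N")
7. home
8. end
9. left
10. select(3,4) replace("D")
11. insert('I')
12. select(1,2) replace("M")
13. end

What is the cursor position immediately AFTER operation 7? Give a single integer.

After op 1 (select(3,5) replace("H")): buf='KRVH' cursor=4
After op 2 (home): buf='KRVH' cursor=0
After op 3 (select(2,3) replace("LXK")): buf='KRLXKH' cursor=5
After op 4 (right): buf='KRLXKH' cursor=6
After op 5 (delete): buf='KRLXKH' cursor=6
After op 6 (select(5,6) replace("N")): buf='KRLXKN' cursor=6
After op 7 (home): buf='KRLXKN' cursor=0

Answer: 0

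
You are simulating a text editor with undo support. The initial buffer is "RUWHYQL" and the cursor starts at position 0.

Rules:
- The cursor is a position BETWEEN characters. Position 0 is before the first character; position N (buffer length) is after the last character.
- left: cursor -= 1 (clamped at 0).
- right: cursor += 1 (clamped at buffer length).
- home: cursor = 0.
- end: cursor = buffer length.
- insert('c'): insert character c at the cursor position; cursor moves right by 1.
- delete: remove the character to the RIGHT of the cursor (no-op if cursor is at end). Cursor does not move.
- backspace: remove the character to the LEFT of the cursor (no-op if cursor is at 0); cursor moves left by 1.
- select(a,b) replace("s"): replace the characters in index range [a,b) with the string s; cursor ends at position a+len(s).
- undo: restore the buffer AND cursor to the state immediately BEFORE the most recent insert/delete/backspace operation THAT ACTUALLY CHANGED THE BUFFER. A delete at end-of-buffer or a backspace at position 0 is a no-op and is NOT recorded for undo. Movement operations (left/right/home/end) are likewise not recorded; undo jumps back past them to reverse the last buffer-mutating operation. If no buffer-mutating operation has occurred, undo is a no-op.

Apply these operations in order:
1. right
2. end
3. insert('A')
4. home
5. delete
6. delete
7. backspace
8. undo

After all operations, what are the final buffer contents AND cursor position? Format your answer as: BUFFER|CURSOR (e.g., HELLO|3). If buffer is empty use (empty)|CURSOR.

Answer: UWHYQLA|0

Derivation:
After op 1 (right): buf='RUWHYQL' cursor=1
After op 2 (end): buf='RUWHYQL' cursor=7
After op 3 (insert('A')): buf='RUWHYQLA' cursor=8
After op 4 (home): buf='RUWHYQLA' cursor=0
After op 5 (delete): buf='UWHYQLA' cursor=0
After op 6 (delete): buf='WHYQLA' cursor=0
After op 7 (backspace): buf='WHYQLA' cursor=0
After op 8 (undo): buf='UWHYQLA' cursor=0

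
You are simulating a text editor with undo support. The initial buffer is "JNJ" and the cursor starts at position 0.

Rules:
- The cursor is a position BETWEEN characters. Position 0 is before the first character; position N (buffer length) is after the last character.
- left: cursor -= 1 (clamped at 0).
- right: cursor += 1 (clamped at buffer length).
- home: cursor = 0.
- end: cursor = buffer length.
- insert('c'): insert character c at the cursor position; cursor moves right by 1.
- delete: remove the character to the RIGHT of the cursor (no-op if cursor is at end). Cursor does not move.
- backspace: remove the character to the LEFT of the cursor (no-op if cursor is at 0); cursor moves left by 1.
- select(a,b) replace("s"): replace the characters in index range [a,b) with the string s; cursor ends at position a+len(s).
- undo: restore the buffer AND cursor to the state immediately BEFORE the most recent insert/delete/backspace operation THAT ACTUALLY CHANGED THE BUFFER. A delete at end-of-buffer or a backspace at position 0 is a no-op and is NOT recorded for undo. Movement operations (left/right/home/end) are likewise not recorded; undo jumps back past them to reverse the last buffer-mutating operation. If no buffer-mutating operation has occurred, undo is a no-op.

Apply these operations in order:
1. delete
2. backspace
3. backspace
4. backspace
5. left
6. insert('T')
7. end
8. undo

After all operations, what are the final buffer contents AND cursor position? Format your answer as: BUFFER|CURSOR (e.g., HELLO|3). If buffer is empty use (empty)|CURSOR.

After op 1 (delete): buf='NJ' cursor=0
After op 2 (backspace): buf='NJ' cursor=0
After op 3 (backspace): buf='NJ' cursor=0
After op 4 (backspace): buf='NJ' cursor=0
After op 5 (left): buf='NJ' cursor=0
After op 6 (insert('T')): buf='TNJ' cursor=1
After op 7 (end): buf='TNJ' cursor=3
After op 8 (undo): buf='NJ' cursor=0

Answer: NJ|0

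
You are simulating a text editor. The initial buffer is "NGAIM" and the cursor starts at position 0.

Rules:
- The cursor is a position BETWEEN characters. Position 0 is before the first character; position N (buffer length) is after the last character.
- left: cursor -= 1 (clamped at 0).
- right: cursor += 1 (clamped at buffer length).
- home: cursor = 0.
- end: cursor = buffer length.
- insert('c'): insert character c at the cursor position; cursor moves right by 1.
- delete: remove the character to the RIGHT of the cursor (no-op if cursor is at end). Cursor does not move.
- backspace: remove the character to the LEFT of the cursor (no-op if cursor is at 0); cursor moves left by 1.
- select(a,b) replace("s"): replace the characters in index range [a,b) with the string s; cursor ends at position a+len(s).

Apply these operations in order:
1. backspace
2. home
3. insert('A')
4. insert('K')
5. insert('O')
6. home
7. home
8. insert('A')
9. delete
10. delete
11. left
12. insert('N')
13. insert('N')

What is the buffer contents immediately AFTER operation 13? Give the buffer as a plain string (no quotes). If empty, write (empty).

After op 1 (backspace): buf='NGAIM' cursor=0
After op 2 (home): buf='NGAIM' cursor=0
After op 3 (insert('A')): buf='ANGAIM' cursor=1
After op 4 (insert('K')): buf='AKNGAIM' cursor=2
After op 5 (insert('O')): buf='AKONGAIM' cursor=3
After op 6 (home): buf='AKONGAIM' cursor=0
After op 7 (home): buf='AKONGAIM' cursor=0
After op 8 (insert('A')): buf='AAKONGAIM' cursor=1
After op 9 (delete): buf='AKONGAIM' cursor=1
After op 10 (delete): buf='AONGAIM' cursor=1
After op 11 (left): buf='AONGAIM' cursor=0
After op 12 (insert('N')): buf='NAONGAIM' cursor=1
After op 13 (insert('N')): buf='NNAONGAIM' cursor=2

Answer: NNAONGAIM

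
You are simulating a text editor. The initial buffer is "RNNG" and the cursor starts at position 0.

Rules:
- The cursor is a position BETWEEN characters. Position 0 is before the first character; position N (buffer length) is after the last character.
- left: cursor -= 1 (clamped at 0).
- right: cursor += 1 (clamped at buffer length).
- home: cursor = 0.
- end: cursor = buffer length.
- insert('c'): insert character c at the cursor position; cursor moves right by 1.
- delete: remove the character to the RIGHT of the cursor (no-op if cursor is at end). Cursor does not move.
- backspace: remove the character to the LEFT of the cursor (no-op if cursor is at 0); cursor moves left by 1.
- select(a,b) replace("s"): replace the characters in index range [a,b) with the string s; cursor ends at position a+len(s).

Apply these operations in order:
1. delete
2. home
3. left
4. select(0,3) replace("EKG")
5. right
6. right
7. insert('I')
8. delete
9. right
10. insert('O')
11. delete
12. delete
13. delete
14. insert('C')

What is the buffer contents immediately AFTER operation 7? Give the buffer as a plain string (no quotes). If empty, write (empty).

After op 1 (delete): buf='NNG' cursor=0
After op 2 (home): buf='NNG' cursor=0
After op 3 (left): buf='NNG' cursor=0
After op 4 (select(0,3) replace("EKG")): buf='EKG' cursor=3
After op 5 (right): buf='EKG' cursor=3
After op 6 (right): buf='EKG' cursor=3
After op 7 (insert('I')): buf='EKGI' cursor=4

Answer: EKGI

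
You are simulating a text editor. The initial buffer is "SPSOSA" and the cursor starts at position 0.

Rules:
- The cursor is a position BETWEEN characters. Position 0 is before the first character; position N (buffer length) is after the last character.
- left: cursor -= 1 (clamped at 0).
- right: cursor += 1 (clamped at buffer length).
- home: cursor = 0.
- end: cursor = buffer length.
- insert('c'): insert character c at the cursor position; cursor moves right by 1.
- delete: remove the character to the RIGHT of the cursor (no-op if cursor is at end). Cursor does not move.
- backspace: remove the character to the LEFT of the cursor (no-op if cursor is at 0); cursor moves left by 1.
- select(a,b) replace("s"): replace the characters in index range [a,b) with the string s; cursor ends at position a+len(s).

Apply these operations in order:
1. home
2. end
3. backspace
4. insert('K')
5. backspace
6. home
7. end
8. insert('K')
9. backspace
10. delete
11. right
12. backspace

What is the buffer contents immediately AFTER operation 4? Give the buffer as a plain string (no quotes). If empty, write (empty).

After op 1 (home): buf='SPSOSA' cursor=0
After op 2 (end): buf='SPSOSA' cursor=6
After op 3 (backspace): buf='SPSOS' cursor=5
After op 4 (insert('K')): buf='SPSOSK' cursor=6

Answer: SPSOSK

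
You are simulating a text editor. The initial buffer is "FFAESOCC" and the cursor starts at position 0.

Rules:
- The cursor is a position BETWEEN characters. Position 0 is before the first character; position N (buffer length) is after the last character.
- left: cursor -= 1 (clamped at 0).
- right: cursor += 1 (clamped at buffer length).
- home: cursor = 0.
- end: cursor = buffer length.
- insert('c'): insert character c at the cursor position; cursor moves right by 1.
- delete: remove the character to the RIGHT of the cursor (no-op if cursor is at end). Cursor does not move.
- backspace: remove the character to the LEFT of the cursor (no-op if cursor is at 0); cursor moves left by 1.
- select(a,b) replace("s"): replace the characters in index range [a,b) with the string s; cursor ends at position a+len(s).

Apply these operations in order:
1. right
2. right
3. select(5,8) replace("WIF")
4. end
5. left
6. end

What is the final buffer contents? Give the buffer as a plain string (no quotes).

After op 1 (right): buf='FFAESOCC' cursor=1
After op 2 (right): buf='FFAESOCC' cursor=2
After op 3 (select(5,8) replace("WIF")): buf='FFAESWIF' cursor=8
After op 4 (end): buf='FFAESWIF' cursor=8
After op 5 (left): buf='FFAESWIF' cursor=7
After op 6 (end): buf='FFAESWIF' cursor=8

Answer: FFAESWIF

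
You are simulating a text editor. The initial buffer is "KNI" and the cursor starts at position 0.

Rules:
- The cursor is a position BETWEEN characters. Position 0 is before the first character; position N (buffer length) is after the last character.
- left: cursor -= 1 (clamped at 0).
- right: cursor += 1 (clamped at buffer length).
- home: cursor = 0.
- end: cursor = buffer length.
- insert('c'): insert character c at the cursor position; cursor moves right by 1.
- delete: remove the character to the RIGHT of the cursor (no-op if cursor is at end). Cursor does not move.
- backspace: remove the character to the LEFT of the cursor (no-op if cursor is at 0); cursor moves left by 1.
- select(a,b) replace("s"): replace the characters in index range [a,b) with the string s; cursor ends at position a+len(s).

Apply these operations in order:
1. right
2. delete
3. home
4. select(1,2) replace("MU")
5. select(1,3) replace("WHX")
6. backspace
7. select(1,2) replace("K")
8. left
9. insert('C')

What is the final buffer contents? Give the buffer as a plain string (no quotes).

Answer: KCKH

Derivation:
After op 1 (right): buf='KNI' cursor=1
After op 2 (delete): buf='KI' cursor=1
After op 3 (home): buf='KI' cursor=0
After op 4 (select(1,2) replace("MU")): buf='KMU' cursor=3
After op 5 (select(1,3) replace("WHX")): buf='KWHX' cursor=4
After op 6 (backspace): buf='KWH' cursor=3
After op 7 (select(1,2) replace("K")): buf='KKH' cursor=2
After op 8 (left): buf='KKH' cursor=1
After op 9 (insert('C')): buf='KCKH' cursor=2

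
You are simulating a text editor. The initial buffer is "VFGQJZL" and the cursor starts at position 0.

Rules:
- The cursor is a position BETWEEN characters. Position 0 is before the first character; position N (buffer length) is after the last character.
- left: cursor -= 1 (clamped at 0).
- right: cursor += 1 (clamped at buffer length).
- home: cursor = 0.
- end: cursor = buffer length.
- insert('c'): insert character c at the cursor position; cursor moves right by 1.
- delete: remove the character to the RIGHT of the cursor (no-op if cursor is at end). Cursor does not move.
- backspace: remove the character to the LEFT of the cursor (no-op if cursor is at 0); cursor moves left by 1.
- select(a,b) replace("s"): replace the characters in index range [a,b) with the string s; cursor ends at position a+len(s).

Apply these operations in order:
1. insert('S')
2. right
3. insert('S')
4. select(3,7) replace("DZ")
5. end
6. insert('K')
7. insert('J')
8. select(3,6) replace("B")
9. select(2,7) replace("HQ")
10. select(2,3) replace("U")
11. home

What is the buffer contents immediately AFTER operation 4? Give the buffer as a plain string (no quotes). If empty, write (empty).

Answer: SVSDZZL

Derivation:
After op 1 (insert('S')): buf='SVFGQJZL' cursor=1
After op 2 (right): buf='SVFGQJZL' cursor=2
After op 3 (insert('S')): buf='SVSFGQJZL' cursor=3
After op 4 (select(3,7) replace("DZ")): buf='SVSDZZL' cursor=5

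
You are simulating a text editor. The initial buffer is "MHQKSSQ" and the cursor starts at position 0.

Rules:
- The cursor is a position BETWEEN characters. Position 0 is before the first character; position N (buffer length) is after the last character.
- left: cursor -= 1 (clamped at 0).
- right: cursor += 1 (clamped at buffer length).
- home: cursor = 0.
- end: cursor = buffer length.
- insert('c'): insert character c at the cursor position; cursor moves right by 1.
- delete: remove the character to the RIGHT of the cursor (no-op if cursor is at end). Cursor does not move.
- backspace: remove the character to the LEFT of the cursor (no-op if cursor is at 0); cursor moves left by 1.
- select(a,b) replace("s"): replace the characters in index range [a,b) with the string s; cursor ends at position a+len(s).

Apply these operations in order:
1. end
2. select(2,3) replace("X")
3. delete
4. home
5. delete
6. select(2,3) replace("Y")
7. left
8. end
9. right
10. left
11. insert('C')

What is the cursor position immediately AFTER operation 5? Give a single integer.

After op 1 (end): buf='MHQKSSQ' cursor=7
After op 2 (select(2,3) replace("X")): buf='MHXKSSQ' cursor=3
After op 3 (delete): buf='MHXSSQ' cursor=3
After op 4 (home): buf='MHXSSQ' cursor=0
After op 5 (delete): buf='HXSSQ' cursor=0

Answer: 0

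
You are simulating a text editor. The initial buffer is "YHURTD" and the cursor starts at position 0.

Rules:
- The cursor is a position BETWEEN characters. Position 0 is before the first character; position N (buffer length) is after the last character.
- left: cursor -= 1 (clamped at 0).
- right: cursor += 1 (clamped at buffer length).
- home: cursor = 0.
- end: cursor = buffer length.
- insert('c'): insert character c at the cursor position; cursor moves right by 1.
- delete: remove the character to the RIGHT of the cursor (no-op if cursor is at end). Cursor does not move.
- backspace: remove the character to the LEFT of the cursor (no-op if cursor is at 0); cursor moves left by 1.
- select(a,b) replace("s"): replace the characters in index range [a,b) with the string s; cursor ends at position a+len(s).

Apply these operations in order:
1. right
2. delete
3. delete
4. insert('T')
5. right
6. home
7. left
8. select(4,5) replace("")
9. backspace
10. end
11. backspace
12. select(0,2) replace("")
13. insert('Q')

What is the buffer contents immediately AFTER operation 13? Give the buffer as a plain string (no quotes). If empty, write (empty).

After op 1 (right): buf='YHURTD' cursor=1
After op 2 (delete): buf='YURTD' cursor=1
After op 3 (delete): buf='YRTD' cursor=1
After op 4 (insert('T')): buf='YTRTD' cursor=2
After op 5 (right): buf='YTRTD' cursor=3
After op 6 (home): buf='YTRTD' cursor=0
After op 7 (left): buf='YTRTD' cursor=0
After op 8 (select(4,5) replace("")): buf='YTRT' cursor=4
After op 9 (backspace): buf='YTR' cursor=3
After op 10 (end): buf='YTR' cursor=3
After op 11 (backspace): buf='YT' cursor=2
After op 12 (select(0,2) replace("")): buf='(empty)' cursor=0
After op 13 (insert('Q')): buf='Q' cursor=1

Answer: Q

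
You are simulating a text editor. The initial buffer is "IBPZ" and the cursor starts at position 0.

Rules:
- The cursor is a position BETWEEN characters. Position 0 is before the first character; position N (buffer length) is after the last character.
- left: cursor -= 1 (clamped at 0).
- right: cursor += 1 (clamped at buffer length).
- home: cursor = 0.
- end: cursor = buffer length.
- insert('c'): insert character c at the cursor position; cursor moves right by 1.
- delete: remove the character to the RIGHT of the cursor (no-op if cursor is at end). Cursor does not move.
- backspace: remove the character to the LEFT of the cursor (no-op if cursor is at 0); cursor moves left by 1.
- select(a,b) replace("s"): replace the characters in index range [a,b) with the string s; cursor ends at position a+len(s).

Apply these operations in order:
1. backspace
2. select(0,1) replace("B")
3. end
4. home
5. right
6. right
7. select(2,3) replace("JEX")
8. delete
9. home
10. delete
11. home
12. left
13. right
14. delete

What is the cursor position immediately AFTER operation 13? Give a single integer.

Answer: 1

Derivation:
After op 1 (backspace): buf='IBPZ' cursor=0
After op 2 (select(0,1) replace("B")): buf='BBPZ' cursor=1
After op 3 (end): buf='BBPZ' cursor=4
After op 4 (home): buf='BBPZ' cursor=0
After op 5 (right): buf='BBPZ' cursor=1
After op 6 (right): buf='BBPZ' cursor=2
After op 7 (select(2,3) replace("JEX")): buf='BBJEXZ' cursor=5
After op 8 (delete): buf='BBJEX' cursor=5
After op 9 (home): buf='BBJEX' cursor=0
After op 10 (delete): buf='BJEX' cursor=0
After op 11 (home): buf='BJEX' cursor=0
After op 12 (left): buf='BJEX' cursor=0
After op 13 (right): buf='BJEX' cursor=1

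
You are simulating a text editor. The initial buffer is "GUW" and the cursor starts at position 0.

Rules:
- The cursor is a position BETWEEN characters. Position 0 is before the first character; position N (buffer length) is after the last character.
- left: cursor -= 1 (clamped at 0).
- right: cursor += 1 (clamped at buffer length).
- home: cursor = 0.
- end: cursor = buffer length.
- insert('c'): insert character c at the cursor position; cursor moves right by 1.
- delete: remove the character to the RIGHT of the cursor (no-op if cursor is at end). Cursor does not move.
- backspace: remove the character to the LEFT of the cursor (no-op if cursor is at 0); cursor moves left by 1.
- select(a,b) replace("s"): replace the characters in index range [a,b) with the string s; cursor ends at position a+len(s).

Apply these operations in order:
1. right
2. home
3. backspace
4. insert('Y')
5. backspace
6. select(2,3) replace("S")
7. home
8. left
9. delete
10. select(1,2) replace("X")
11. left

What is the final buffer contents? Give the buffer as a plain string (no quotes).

After op 1 (right): buf='GUW' cursor=1
After op 2 (home): buf='GUW' cursor=0
After op 3 (backspace): buf='GUW' cursor=0
After op 4 (insert('Y')): buf='YGUW' cursor=1
After op 5 (backspace): buf='GUW' cursor=0
After op 6 (select(2,3) replace("S")): buf='GUS' cursor=3
After op 7 (home): buf='GUS' cursor=0
After op 8 (left): buf='GUS' cursor=0
After op 9 (delete): buf='US' cursor=0
After op 10 (select(1,2) replace("X")): buf='UX' cursor=2
After op 11 (left): buf='UX' cursor=1

Answer: UX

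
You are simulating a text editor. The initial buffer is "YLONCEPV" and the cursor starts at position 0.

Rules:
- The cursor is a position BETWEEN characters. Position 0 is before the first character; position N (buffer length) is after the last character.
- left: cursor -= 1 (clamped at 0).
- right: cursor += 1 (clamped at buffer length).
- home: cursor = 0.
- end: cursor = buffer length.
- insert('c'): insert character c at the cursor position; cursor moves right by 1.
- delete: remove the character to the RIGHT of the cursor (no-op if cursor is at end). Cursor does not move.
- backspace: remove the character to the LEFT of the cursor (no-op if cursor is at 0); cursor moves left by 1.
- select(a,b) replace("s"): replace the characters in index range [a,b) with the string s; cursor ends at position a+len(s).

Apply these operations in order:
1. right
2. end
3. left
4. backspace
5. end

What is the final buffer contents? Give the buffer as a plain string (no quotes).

After op 1 (right): buf='YLONCEPV' cursor=1
After op 2 (end): buf='YLONCEPV' cursor=8
After op 3 (left): buf='YLONCEPV' cursor=7
After op 4 (backspace): buf='YLONCEV' cursor=6
After op 5 (end): buf='YLONCEV' cursor=7

Answer: YLONCEV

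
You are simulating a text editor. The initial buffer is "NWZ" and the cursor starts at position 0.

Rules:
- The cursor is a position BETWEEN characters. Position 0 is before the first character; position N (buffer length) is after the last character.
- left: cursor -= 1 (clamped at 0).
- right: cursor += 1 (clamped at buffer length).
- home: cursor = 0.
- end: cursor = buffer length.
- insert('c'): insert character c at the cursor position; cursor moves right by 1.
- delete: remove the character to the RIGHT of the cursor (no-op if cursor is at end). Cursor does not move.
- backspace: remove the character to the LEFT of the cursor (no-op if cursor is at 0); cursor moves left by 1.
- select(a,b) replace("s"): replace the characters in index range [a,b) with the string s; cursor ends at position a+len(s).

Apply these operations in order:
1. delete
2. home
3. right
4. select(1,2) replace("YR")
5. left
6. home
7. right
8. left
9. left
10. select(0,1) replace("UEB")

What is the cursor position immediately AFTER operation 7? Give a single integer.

After op 1 (delete): buf='WZ' cursor=0
After op 2 (home): buf='WZ' cursor=0
After op 3 (right): buf='WZ' cursor=1
After op 4 (select(1,2) replace("YR")): buf='WYR' cursor=3
After op 5 (left): buf='WYR' cursor=2
After op 6 (home): buf='WYR' cursor=0
After op 7 (right): buf='WYR' cursor=1

Answer: 1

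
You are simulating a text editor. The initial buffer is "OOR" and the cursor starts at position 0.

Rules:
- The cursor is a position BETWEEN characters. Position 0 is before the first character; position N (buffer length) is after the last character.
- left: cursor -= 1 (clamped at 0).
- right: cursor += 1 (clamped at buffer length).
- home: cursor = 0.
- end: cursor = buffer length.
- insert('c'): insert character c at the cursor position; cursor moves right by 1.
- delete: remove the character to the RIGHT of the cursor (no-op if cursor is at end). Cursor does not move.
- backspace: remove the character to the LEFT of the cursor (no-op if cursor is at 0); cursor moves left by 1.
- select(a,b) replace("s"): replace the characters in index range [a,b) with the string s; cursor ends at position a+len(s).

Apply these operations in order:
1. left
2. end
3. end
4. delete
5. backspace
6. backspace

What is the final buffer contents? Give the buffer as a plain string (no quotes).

After op 1 (left): buf='OOR' cursor=0
After op 2 (end): buf='OOR' cursor=3
After op 3 (end): buf='OOR' cursor=3
After op 4 (delete): buf='OOR' cursor=3
After op 5 (backspace): buf='OO' cursor=2
After op 6 (backspace): buf='O' cursor=1

Answer: O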